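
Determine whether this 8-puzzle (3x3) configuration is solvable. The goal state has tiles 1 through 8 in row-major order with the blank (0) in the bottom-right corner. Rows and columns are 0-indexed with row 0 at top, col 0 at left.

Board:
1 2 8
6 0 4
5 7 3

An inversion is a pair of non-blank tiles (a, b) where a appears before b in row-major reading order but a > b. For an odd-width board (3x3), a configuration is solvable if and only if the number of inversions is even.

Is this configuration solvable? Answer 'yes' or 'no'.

Answer: no

Derivation:
Inversions (pairs i<j in row-major order where tile[i] > tile[j] > 0): 11
11 is odd, so the puzzle is not solvable.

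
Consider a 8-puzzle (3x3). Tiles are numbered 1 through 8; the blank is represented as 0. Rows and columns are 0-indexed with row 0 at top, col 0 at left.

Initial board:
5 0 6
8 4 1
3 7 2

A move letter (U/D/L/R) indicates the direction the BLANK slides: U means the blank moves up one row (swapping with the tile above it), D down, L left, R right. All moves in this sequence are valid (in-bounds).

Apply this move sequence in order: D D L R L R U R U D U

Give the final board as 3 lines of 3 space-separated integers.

Answer: 5 4 0
8 1 6
3 7 2

Derivation:
After move 1 (D):
5 4 6
8 0 1
3 7 2

After move 2 (D):
5 4 6
8 7 1
3 0 2

After move 3 (L):
5 4 6
8 7 1
0 3 2

After move 4 (R):
5 4 6
8 7 1
3 0 2

After move 5 (L):
5 4 6
8 7 1
0 3 2

After move 6 (R):
5 4 6
8 7 1
3 0 2

After move 7 (U):
5 4 6
8 0 1
3 7 2

After move 8 (R):
5 4 6
8 1 0
3 7 2

After move 9 (U):
5 4 0
8 1 6
3 7 2

After move 10 (D):
5 4 6
8 1 0
3 7 2

After move 11 (U):
5 4 0
8 1 6
3 7 2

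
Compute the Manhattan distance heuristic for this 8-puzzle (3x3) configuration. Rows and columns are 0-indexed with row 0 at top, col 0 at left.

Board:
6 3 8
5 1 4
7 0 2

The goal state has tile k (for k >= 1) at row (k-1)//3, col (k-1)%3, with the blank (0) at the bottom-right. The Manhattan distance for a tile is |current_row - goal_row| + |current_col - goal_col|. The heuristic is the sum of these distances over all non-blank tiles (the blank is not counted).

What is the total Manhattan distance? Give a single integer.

Answer: 15

Derivation:
Tile 6: at (0,0), goal (1,2), distance |0-1|+|0-2| = 3
Tile 3: at (0,1), goal (0,2), distance |0-0|+|1-2| = 1
Tile 8: at (0,2), goal (2,1), distance |0-2|+|2-1| = 3
Tile 5: at (1,0), goal (1,1), distance |1-1|+|0-1| = 1
Tile 1: at (1,1), goal (0,0), distance |1-0|+|1-0| = 2
Tile 4: at (1,2), goal (1,0), distance |1-1|+|2-0| = 2
Tile 7: at (2,0), goal (2,0), distance |2-2|+|0-0| = 0
Tile 2: at (2,2), goal (0,1), distance |2-0|+|2-1| = 3
Sum: 3 + 1 + 3 + 1 + 2 + 2 + 0 + 3 = 15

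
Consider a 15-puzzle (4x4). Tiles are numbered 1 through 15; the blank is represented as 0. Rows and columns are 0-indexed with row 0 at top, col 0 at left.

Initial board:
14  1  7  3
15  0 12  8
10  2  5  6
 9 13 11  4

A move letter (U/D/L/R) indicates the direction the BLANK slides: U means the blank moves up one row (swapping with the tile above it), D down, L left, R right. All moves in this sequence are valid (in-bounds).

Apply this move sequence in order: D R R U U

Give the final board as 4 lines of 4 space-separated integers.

After move 1 (D):
14  1  7  3
15  2 12  8
10  0  5  6
 9 13 11  4

After move 2 (R):
14  1  7  3
15  2 12  8
10  5  0  6
 9 13 11  4

After move 3 (R):
14  1  7  3
15  2 12  8
10  5  6  0
 9 13 11  4

After move 4 (U):
14  1  7  3
15  2 12  0
10  5  6  8
 9 13 11  4

After move 5 (U):
14  1  7  0
15  2 12  3
10  5  6  8
 9 13 11  4

Answer: 14  1  7  0
15  2 12  3
10  5  6  8
 9 13 11  4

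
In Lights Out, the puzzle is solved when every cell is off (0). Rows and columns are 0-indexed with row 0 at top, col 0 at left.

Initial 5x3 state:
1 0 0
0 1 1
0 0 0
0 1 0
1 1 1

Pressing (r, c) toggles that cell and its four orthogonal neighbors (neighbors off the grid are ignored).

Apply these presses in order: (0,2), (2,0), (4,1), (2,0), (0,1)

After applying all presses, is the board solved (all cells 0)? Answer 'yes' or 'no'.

After press 1 at (0,2):
1 1 1
0 1 0
0 0 0
0 1 0
1 1 1

After press 2 at (2,0):
1 1 1
1 1 0
1 1 0
1 1 0
1 1 1

After press 3 at (4,1):
1 1 1
1 1 0
1 1 0
1 0 0
0 0 0

After press 4 at (2,0):
1 1 1
0 1 0
0 0 0
0 0 0
0 0 0

After press 5 at (0,1):
0 0 0
0 0 0
0 0 0
0 0 0
0 0 0

Lights still on: 0

Answer: yes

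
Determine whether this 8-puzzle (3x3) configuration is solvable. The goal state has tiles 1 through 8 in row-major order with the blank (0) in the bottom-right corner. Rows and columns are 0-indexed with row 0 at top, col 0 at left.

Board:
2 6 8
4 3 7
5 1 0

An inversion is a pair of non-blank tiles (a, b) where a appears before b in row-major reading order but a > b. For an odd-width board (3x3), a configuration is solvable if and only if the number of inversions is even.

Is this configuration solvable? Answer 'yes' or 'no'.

Answer: yes

Derivation:
Inversions (pairs i<j in row-major order where tile[i] > tile[j] > 0): 16
16 is even, so the puzzle is solvable.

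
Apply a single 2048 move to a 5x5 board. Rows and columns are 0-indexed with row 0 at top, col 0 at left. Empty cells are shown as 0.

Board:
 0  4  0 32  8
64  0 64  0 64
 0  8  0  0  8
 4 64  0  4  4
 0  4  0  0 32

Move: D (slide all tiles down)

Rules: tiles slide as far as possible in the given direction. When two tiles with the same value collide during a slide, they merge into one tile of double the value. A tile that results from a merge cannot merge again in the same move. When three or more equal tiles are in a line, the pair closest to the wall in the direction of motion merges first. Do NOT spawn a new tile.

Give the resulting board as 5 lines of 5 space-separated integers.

Slide down:
col 0: [0, 64, 0, 4, 0] -> [0, 0, 0, 64, 4]
col 1: [4, 0, 8, 64, 4] -> [0, 4, 8, 64, 4]
col 2: [0, 64, 0, 0, 0] -> [0, 0, 0, 0, 64]
col 3: [32, 0, 0, 4, 0] -> [0, 0, 0, 32, 4]
col 4: [8, 64, 8, 4, 32] -> [8, 64, 8, 4, 32]

Answer:  0  0  0  0  8
 0  4  0  0 64
 0  8  0  0  8
64 64  0 32  4
 4  4 64  4 32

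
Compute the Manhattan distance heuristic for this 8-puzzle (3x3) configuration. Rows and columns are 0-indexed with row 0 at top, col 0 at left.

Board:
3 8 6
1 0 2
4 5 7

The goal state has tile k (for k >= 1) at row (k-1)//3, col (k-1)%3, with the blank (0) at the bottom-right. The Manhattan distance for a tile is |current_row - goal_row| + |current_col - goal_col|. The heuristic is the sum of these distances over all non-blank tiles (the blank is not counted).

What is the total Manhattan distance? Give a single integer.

Answer: 12

Derivation:
Tile 3: at (0,0), goal (0,2), distance |0-0|+|0-2| = 2
Tile 8: at (0,1), goal (2,1), distance |0-2|+|1-1| = 2
Tile 6: at (0,2), goal (1,2), distance |0-1|+|2-2| = 1
Tile 1: at (1,0), goal (0,0), distance |1-0|+|0-0| = 1
Tile 2: at (1,2), goal (0,1), distance |1-0|+|2-1| = 2
Tile 4: at (2,0), goal (1,0), distance |2-1|+|0-0| = 1
Tile 5: at (2,1), goal (1,1), distance |2-1|+|1-1| = 1
Tile 7: at (2,2), goal (2,0), distance |2-2|+|2-0| = 2
Sum: 2 + 2 + 1 + 1 + 2 + 1 + 1 + 2 = 12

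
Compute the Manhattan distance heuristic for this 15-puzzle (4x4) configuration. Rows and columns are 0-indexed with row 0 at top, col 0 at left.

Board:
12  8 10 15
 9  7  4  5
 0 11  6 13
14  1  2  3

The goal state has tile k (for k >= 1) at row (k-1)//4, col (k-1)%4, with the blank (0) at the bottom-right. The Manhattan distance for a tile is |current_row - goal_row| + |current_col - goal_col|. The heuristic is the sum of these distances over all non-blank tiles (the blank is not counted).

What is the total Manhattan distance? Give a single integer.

Answer: 42

Derivation:
Tile 12: at (0,0), goal (2,3), distance |0-2|+|0-3| = 5
Tile 8: at (0,1), goal (1,3), distance |0-1|+|1-3| = 3
Tile 10: at (0,2), goal (2,1), distance |0-2|+|2-1| = 3
Tile 15: at (0,3), goal (3,2), distance |0-3|+|3-2| = 4
Tile 9: at (1,0), goal (2,0), distance |1-2|+|0-0| = 1
Tile 7: at (1,1), goal (1,2), distance |1-1|+|1-2| = 1
Tile 4: at (1,2), goal (0,3), distance |1-0|+|2-3| = 2
Tile 5: at (1,3), goal (1,0), distance |1-1|+|3-0| = 3
Tile 11: at (2,1), goal (2,2), distance |2-2|+|1-2| = 1
Tile 6: at (2,2), goal (1,1), distance |2-1|+|2-1| = 2
Tile 13: at (2,3), goal (3,0), distance |2-3|+|3-0| = 4
Tile 14: at (3,0), goal (3,1), distance |3-3|+|0-1| = 1
Tile 1: at (3,1), goal (0,0), distance |3-0|+|1-0| = 4
Tile 2: at (3,2), goal (0,1), distance |3-0|+|2-1| = 4
Tile 3: at (3,3), goal (0,2), distance |3-0|+|3-2| = 4
Sum: 5 + 3 + 3 + 4 + 1 + 1 + 2 + 3 + 1 + 2 + 4 + 1 + 4 + 4 + 4 = 42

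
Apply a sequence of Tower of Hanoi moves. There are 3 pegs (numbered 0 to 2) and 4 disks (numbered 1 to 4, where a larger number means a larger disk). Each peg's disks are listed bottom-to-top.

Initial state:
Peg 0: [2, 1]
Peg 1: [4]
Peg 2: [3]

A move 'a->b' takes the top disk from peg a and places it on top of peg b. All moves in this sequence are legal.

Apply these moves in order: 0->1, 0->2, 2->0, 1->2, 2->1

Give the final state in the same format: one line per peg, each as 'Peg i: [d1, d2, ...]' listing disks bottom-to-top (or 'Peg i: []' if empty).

Answer: Peg 0: [2]
Peg 1: [4, 1]
Peg 2: [3]

Derivation:
After move 1 (0->1):
Peg 0: [2]
Peg 1: [4, 1]
Peg 2: [3]

After move 2 (0->2):
Peg 0: []
Peg 1: [4, 1]
Peg 2: [3, 2]

After move 3 (2->0):
Peg 0: [2]
Peg 1: [4, 1]
Peg 2: [3]

After move 4 (1->2):
Peg 0: [2]
Peg 1: [4]
Peg 2: [3, 1]

After move 5 (2->1):
Peg 0: [2]
Peg 1: [4, 1]
Peg 2: [3]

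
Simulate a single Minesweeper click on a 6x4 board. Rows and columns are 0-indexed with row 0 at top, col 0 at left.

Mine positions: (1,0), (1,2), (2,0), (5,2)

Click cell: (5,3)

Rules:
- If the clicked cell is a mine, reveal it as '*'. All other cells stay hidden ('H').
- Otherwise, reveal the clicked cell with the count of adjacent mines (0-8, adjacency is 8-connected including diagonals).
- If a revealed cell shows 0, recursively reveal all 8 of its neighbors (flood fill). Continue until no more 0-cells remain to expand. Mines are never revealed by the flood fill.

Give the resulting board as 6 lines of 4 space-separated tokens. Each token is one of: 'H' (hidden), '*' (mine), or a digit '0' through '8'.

H H H H
H H H H
H H H H
H H H H
H H H H
H H H 1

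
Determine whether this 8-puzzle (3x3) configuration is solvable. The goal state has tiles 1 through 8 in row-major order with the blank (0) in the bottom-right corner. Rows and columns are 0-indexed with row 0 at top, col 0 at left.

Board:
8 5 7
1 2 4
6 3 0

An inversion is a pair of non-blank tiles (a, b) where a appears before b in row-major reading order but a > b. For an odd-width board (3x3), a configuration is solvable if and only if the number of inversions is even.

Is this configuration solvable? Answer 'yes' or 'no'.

Inversions (pairs i<j in row-major order where tile[i] > tile[j] > 0): 18
18 is even, so the puzzle is solvable.

Answer: yes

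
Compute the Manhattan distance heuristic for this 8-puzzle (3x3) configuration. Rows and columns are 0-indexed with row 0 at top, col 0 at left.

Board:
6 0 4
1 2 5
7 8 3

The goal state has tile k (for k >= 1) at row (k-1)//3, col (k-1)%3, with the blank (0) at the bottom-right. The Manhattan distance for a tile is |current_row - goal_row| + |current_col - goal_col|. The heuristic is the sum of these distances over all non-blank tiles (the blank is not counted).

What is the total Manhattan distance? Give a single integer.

Answer: 11

Derivation:
Tile 6: at (0,0), goal (1,2), distance |0-1|+|0-2| = 3
Tile 4: at (0,2), goal (1,0), distance |0-1|+|2-0| = 3
Tile 1: at (1,0), goal (0,0), distance |1-0|+|0-0| = 1
Tile 2: at (1,1), goal (0,1), distance |1-0|+|1-1| = 1
Tile 5: at (1,2), goal (1,1), distance |1-1|+|2-1| = 1
Tile 7: at (2,0), goal (2,0), distance |2-2|+|0-0| = 0
Tile 8: at (2,1), goal (2,1), distance |2-2|+|1-1| = 0
Tile 3: at (2,2), goal (0,2), distance |2-0|+|2-2| = 2
Sum: 3 + 3 + 1 + 1 + 1 + 0 + 0 + 2 = 11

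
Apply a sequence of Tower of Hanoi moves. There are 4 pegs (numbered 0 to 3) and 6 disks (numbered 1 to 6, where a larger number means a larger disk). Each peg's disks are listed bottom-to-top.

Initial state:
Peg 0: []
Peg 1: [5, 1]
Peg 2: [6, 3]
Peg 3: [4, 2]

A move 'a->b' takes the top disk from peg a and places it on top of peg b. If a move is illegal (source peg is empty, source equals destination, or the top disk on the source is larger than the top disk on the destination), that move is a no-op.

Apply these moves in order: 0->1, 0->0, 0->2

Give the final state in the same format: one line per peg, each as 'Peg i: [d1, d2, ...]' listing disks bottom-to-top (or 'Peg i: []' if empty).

Answer: Peg 0: []
Peg 1: [5, 1]
Peg 2: [6, 3]
Peg 3: [4, 2]

Derivation:
After move 1 (0->1):
Peg 0: []
Peg 1: [5, 1]
Peg 2: [6, 3]
Peg 3: [4, 2]

After move 2 (0->0):
Peg 0: []
Peg 1: [5, 1]
Peg 2: [6, 3]
Peg 3: [4, 2]

After move 3 (0->2):
Peg 0: []
Peg 1: [5, 1]
Peg 2: [6, 3]
Peg 3: [4, 2]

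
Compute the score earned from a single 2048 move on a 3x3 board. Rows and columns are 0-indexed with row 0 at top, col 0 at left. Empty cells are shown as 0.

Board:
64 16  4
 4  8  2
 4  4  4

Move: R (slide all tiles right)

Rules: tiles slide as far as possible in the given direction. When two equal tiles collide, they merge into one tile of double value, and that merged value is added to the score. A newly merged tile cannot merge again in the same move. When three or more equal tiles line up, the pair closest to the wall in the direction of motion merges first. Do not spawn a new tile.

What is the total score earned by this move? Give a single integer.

Slide right:
row 0: [64, 16, 4] -> [64, 16, 4]  score +0 (running 0)
row 1: [4, 8, 2] -> [4, 8, 2]  score +0 (running 0)
row 2: [4, 4, 4] -> [0, 4, 8]  score +8 (running 8)
Board after move:
64 16  4
 4  8  2
 0  4  8

Answer: 8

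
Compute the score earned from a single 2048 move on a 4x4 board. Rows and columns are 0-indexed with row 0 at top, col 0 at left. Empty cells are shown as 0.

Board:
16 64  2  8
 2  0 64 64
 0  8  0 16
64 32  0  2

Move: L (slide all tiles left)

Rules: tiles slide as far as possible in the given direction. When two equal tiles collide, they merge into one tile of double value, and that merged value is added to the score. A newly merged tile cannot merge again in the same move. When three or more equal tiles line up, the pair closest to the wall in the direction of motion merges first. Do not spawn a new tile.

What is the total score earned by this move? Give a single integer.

Answer: 128

Derivation:
Slide left:
row 0: [16, 64, 2, 8] -> [16, 64, 2, 8]  score +0 (running 0)
row 1: [2, 0, 64, 64] -> [2, 128, 0, 0]  score +128 (running 128)
row 2: [0, 8, 0, 16] -> [8, 16, 0, 0]  score +0 (running 128)
row 3: [64, 32, 0, 2] -> [64, 32, 2, 0]  score +0 (running 128)
Board after move:
 16  64   2   8
  2 128   0   0
  8  16   0   0
 64  32   2   0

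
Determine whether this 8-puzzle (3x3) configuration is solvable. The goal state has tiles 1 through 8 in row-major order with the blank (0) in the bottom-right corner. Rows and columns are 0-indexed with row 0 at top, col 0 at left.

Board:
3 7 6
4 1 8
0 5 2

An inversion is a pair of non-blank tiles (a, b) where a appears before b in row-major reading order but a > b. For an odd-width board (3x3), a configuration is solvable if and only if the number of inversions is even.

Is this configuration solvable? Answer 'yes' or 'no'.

Answer: yes

Derivation:
Inversions (pairs i<j in row-major order where tile[i] > tile[j] > 0): 16
16 is even, so the puzzle is solvable.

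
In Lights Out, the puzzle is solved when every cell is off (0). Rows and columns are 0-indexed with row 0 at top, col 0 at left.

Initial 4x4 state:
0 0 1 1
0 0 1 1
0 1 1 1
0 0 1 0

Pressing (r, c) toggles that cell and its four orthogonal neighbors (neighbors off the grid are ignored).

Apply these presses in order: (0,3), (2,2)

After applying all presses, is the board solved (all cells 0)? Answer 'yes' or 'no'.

Answer: yes

Derivation:
After press 1 at (0,3):
0 0 0 0
0 0 1 0
0 1 1 1
0 0 1 0

After press 2 at (2,2):
0 0 0 0
0 0 0 0
0 0 0 0
0 0 0 0

Lights still on: 0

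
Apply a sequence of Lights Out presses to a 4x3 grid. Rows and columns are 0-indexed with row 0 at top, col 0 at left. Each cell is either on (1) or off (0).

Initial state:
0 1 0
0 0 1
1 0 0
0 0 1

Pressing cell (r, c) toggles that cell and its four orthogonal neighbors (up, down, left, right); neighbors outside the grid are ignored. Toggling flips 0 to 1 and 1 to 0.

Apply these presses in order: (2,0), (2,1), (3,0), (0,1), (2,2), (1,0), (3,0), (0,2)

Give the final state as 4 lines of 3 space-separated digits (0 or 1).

Answer: 0 1 0
0 1 1
0 1 0
1 1 0

Derivation:
After press 1 at (2,0):
0 1 0
1 0 1
0 1 0
1 0 1

After press 2 at (2,1):
0 1 0
1 1 1
1 0 1
1 1 1

After press 3 at (3,0):
0 1 0
1 1 1
0 0 1
0 0 1

After press 4 at (0,1):
1 0 1
1 0 1
0 0 1
0 0 1

After press 5 at (2,2):
1 0 1
1 0 0
0 1 0
0 0 0

After press 6 at (1,0):
0 0 1
0 1 0
1 1 0
0 0 0

After press 7 at (3,0):
0 0 1
0 1 0
0 1 0
1 1 0

After press 8 at (0,2):
0 1 0
0 1 1
0 1 0
1 1 0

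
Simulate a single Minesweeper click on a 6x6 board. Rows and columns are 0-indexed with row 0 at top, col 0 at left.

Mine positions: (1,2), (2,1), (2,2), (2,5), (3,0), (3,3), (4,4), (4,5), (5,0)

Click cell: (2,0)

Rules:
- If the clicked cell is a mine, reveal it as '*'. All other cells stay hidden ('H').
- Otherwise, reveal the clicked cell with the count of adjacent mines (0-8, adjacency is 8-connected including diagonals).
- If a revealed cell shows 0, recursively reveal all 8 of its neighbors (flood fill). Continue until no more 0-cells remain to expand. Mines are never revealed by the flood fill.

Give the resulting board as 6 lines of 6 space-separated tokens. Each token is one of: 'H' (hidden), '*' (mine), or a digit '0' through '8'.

H H H H H H
H H H H H H
2 H H H H H
H H H H H H
H H H H H H
H H H H H H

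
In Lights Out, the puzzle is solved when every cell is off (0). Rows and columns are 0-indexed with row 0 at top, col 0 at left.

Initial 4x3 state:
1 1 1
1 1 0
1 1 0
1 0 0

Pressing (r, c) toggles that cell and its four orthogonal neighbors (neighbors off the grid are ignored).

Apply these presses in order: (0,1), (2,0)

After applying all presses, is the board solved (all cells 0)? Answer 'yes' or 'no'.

After press 1 at (0,1):
0 0 0
1 0 0
1 1 0
1 0 0

After press 2 at (2,0):
0 0 0
0 0 0
0 0 0
0 0 0

Lights still on: 0

Answer: yes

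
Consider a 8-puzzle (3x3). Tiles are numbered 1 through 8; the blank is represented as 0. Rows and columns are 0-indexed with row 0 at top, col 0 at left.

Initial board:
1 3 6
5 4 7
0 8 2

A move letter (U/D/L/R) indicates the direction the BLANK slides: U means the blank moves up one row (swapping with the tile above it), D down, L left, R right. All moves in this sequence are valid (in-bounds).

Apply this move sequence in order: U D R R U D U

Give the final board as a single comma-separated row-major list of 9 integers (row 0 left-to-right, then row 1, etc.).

After move 1 (U):
1 3 6
0 4 7
5 8 2

After move 2 (D):
1 3 6
5 4 7
0 8 2

After move 3 (R):
1 3 6
5 4 7
8 0 2

After move 4 (R):
1 3 6
5 4 7
8 2 0

After move 5 (U):
1 3 6
5 4 0
8 2 7

After move 6 (D):
1 3 6
5 4 7
8 2 0

After move 7 (U):
1 3 6
5 4 0
8 2 7

Answer: 1, 3, 6, 5, 4, 0, 8, 2, 7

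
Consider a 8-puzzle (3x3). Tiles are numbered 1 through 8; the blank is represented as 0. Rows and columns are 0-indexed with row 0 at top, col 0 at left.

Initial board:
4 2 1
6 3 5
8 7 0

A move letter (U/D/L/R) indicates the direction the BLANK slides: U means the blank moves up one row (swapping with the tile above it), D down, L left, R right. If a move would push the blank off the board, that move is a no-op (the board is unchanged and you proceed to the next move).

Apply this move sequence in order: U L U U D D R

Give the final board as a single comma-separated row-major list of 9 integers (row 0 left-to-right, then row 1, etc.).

After move 1 (U):
4 2 1
6 3 0
8 7 5

After move 2 (L):
4 2 1
6 0 3
8 7 5

After move 3 (U):
4 0 1
6 2 3
8 7 5

After move 4 (U):
4 0 1
6 2 3
8 7 5

After move 5 (D):
4 2 1
6 0 3
8 7 5

After move 6 (D):
4 2 1
6 7 3
8 0 5

After move 7 (R):
4 2 1
6 7 3
8 5 0

Answer: 4, 2, 1, 6, 7, 3, 8, 5, 0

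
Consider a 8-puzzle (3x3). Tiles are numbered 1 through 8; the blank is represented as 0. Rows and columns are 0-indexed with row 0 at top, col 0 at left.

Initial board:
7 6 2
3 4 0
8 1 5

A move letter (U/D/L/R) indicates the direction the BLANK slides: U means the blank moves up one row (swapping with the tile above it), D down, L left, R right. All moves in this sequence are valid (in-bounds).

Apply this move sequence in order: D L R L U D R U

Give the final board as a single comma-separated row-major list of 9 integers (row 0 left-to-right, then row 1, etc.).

After move 1 (D):
7 6 2
3 4 5
8 1 0

After move 2 (L):
7 6 2
3 4 5
8 0 1

After move 3 (R):
7 6 2
3 4 5
8 1 0

After move 4 (L):
7 6 2
3 4 5
8 0 1

After move 5 (U):
7 6 2
3 0 5
8 4 1

After move 6 (D):
7 6 2
3 4 5
8 0 1

After move 7 (R):
7 6 2
3 4 5
8 1 0

After move 8 (U):
7 6 2
3 4 0
8 1 5

Answer: 7, 6, 2, 3, 4, 0, 8, 1, 5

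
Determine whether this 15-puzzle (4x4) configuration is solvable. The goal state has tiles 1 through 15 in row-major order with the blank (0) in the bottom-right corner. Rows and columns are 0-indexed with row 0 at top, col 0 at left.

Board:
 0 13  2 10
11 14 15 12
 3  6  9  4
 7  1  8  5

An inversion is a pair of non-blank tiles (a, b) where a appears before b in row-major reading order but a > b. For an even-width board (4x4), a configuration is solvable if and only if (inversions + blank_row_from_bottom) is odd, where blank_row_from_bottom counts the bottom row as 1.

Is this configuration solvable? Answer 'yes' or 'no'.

Inversions: 68
Blank is in row 0 (0-indexed from top), which is row 4 counting from the bottom (bottom = 1).
68 + 4 = 72, which is even, so the puzzle is not solvable.

Answer: no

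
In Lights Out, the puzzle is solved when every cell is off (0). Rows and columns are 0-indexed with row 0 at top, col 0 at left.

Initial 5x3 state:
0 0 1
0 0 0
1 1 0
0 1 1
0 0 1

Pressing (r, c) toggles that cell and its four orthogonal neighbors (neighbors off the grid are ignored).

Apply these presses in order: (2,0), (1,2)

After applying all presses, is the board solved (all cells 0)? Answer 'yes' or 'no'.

After press 1 at (2,0):
0 0 1
1 0 0
0 0 0
1 1 1
0 0 1

After press 2 at (1,2):
0 0 0
1 1 1
0 0 1
1 1 1
0 0 1

Lights still on: 8

Answer: no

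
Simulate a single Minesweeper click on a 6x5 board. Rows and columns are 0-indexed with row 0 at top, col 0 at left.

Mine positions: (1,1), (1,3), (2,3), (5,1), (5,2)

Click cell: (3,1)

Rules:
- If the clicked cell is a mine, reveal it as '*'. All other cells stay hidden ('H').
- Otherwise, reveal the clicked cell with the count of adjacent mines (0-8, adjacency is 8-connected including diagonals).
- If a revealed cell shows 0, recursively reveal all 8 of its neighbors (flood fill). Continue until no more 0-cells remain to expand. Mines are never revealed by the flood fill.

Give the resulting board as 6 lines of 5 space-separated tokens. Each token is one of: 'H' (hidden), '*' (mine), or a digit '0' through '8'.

H H H H H
H H H H H
1 1 3 H H
0 0 1 H H
1 2 2 H H
H H H H H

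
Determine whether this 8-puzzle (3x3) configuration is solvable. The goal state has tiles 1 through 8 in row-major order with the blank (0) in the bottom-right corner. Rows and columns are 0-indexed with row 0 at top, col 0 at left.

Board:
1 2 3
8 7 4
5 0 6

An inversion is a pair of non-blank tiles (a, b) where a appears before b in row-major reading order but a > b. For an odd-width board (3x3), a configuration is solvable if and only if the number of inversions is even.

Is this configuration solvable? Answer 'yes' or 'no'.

Inversions (pairs i<j in row-major order where tile[i] > tile[j] > 0): 7
7 is odd, so the puzzle is not solvable.

Answer: no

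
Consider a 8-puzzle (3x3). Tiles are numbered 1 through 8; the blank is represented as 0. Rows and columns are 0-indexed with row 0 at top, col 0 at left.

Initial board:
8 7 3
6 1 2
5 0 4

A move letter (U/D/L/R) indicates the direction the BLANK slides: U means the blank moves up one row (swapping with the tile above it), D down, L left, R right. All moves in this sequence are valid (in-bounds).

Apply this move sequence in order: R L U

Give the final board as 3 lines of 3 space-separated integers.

After move 1 (R):
8 7 3
6 1 2
5 4 0

After move 2 (L):
8 7 3
6 1 2
5 0 4

After move 3 (U):
8 7 3
6 0 2
5 1 4

Answer: 8 7 3
6 0 2
5 1 4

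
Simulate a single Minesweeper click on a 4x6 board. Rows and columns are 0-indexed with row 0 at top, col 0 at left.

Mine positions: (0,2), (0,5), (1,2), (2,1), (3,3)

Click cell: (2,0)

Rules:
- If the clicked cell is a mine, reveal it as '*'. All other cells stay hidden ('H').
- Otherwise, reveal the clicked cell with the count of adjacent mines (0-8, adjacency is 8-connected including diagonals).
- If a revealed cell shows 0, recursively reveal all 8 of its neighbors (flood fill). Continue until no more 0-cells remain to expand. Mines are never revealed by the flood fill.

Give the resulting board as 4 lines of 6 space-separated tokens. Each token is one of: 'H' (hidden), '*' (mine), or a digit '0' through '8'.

H H H H H H
H H H H H H
1 H H H H H
H H H H H H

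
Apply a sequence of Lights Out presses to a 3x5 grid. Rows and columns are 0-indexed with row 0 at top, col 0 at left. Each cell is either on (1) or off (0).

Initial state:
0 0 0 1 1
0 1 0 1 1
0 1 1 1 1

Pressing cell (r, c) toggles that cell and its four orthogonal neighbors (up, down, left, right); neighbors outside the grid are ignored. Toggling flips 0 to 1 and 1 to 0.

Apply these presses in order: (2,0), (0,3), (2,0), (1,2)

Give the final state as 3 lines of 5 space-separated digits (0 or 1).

Answer: 0 0 0 0 0
0 0 1 1 1
0 1 0 1 1

Derivation:
After press 1 at (2,0):
0 0 0 1 1
1 1 0 1 1
1 0 1 1 1

After press 2 at (0,3):
0 0 1 0 0
1 1 0 0 1
1 0 1 1 1

After press 3 at (2,0):
0 0 1 0 0
0 1 0 0 1
0 1 1 1 1

After press 4 at (1,2):
0 0 0 0 0
0 0 1 1 1
0 1 0 1 1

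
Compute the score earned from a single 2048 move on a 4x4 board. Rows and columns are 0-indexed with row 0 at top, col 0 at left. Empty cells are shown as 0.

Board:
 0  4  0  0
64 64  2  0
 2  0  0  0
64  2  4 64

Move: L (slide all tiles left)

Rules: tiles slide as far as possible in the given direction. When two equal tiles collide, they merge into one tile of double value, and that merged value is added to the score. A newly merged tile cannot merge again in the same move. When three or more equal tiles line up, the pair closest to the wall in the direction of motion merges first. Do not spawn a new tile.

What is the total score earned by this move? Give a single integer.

Slide left:
row 0: [0, 4, 0, 0] -> [4, 0, 0, 0]  score +0 (running 0)
row 1: [64, 64, 2, 0] -> [128, 2, 0, 0]  score +128 (running 128)
row 2: [2, 0, 0, 0] -> [2, 0, 0, 0]  score +0 (running 128)
row 3: [64, 2, 4, 64] -> [64, 2, 4, 64]  score +0 (running 128)
Board after move:
  4   0   0   0
128   2   0   0
  2   0   0   0
 64   2   4  64

Answer: 128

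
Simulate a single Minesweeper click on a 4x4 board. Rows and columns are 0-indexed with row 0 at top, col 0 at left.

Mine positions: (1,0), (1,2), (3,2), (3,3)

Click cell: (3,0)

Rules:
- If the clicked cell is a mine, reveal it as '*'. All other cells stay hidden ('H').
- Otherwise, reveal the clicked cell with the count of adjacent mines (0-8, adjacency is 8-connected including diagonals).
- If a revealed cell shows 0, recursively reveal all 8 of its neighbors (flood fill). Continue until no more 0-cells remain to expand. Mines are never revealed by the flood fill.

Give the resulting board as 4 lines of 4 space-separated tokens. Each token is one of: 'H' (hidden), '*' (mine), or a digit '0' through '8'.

H H H H
H H H H
1 3 H H
0 1 H H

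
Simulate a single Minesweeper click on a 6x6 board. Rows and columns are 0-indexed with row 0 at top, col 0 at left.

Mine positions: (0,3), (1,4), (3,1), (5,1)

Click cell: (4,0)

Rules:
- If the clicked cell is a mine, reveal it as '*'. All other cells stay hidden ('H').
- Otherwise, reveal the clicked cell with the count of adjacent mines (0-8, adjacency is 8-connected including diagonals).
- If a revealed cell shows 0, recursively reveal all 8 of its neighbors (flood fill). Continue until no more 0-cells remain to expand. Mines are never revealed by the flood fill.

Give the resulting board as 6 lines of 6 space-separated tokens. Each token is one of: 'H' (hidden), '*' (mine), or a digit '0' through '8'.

H H H H H H
H H H H H H
H H H H H H
H H H H H H
2 H H H H H
H H H H H H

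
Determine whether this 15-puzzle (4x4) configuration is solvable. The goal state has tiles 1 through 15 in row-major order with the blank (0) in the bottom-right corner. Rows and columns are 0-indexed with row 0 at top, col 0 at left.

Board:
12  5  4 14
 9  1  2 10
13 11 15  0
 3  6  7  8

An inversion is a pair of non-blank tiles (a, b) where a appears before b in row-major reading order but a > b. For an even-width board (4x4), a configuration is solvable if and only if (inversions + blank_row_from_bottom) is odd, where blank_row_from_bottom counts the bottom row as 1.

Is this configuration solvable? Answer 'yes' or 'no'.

Answer: yes

Derivation:
Inversions: 51
Blank is in row 2 (0-indexed from top), which is row 2 counting from the bottom (bottom = 1).
51 + 2 = 53, which is odd, so the puzzle is solvable.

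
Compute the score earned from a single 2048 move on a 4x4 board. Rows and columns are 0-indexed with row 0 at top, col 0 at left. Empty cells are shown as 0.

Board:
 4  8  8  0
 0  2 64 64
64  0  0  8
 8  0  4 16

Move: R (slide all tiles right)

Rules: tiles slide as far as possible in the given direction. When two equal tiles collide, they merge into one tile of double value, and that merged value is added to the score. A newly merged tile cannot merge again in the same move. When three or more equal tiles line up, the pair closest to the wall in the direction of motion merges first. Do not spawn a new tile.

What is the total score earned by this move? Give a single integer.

Slide right:
row 0: [4, 8, 8, 0] -> [0, 0, 4, 16]  score +16 (running 16)
row 1: [0, 2, 64, 64] -> [0, 0, 2, 128]  score +128 (running 144)
row 2: [64, 0, 0, 8] -> [0, 0, 64, 8]  score +0 (running 144)
row 3: [8, 0, 4, 16] -> [0, 8, 4, 16]  score +0 (running 144)
Board after move:
  0   0   4  16
  0   0   2 128
  0   0  64   8
  0   8   4  16

Answer: 144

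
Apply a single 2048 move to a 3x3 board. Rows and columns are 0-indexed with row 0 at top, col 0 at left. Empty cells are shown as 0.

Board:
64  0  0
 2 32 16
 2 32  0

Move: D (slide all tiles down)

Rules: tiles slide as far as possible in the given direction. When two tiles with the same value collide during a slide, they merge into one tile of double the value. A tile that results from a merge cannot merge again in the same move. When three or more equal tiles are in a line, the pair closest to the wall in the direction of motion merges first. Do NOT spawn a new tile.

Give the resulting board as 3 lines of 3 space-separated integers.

Slide down:
col 0: [64, 2, 2] -> [0, 64, 4]
col 1: [0, 32, 32] -> [0, 0, 64]
col 2: [0, 16, 0] -> [0, 0, 16]

Answer:  0  0  0
64  0  0
 4 64 16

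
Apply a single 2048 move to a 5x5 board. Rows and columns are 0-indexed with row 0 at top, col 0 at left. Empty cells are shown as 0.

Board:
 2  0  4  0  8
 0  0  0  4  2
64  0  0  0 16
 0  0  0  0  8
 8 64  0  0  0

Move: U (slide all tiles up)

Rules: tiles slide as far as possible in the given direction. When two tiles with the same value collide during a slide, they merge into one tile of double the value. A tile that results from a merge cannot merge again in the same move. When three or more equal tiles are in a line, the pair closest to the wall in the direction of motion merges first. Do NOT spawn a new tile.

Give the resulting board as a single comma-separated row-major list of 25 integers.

Slide up:
col 0: [2, 0, 64, 0, 8] -> [2, 64, 8, 0, 0]
col 1: [0, 0, 0, 0, 64] -> [64, 0, 0, 0, 0]
col 2: [4, 0, 0, 0, 0] -> [4, 0, 0, 0, 0]
col 3: [0, 4, 0, 0, 0] -> [4, 0, 0, 0, 0]
col 4: [8, 2, 16, 8, 0] -> [8, 2, 16, 8, 0]

Answer: 2, 64, 4, 4, 8, 64, 0, 0, 0, 2, 8, 0, 0, 0, 16, 0, 0, 0, 0, 8, 0, 0, 0, 0, 0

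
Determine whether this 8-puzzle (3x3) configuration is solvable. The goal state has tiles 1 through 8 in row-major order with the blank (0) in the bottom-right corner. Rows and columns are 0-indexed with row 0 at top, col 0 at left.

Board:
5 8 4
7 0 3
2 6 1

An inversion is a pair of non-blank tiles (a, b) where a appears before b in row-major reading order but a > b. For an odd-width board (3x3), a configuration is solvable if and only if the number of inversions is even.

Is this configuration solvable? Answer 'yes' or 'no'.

Answer: no

Derivation:
Inversions (pairs i<j in row-major order where tile[i] > tile[j] > 0): 21
21 is odd, so the puzzle is not solvable.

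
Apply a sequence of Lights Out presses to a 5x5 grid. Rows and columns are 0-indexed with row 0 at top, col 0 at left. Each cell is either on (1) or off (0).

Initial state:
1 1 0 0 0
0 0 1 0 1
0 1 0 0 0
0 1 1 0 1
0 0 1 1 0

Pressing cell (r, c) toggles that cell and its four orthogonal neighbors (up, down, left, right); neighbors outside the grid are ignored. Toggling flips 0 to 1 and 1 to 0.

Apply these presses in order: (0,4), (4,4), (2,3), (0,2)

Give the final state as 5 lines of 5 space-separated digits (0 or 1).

After press 1 at (0,4):
1 1 0 1 1
0 0 1 0 0
0 1 0 0 0
0 1 1 0 1
0 0 1 1 0

After press 2 at (4,4):
1 1 0 1 1
0 0 1 0 0
0 1 0 0 0
0 1 1 0 0
0 0 1 0 1

After press 3 at (2,3):
1 1 0 1 1
0 0 1 1 0
0 1 1 1 1
0 1 1 1 0
0 0 1 0 1

After press 4 at (0,2):
1 0 1 0 1
0 0 0 1 0
0 1 1 1 1
0 1 1 1 0
0 0 1 0 1

Answer: 1 0 1 0 1
0 0 0 1 0
0 1 1 1 1
0 1 1 1 0
0 0 1 0 1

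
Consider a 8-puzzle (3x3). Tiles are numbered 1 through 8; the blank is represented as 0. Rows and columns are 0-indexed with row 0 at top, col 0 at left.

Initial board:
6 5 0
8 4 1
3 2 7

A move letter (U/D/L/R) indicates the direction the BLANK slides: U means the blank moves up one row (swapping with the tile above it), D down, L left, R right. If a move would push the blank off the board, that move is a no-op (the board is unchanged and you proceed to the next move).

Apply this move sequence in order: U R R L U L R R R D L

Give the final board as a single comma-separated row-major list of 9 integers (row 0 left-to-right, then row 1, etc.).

After move 1 (U):
6 5 0
8 4 1
3 2 7

After move 2 (R):
6 5 0
8 4 1
3 2 7

After move 3 (R):
6 5 0
8 4 1
3 2 7

After move 4 (L):
6 0 5
8 4 1
3 2 7

After move 5 (U):
6 0 5
8 4 1
3 2 7

After move 6 (L):
0 6 5
8 4 1
3 2 7

After move 7 (R):
6 0 5
8 4 1
3 2 7

After move 8 (R):
6 5 0
8 4 1
3 2 7

After move 9 (R):
6 5 0
8 4 1
3 2 7

After move 10 (D):
6 5 1
8 4 0
3 2 7

After move 11 (L):
6 5 1
8 0 4
3 2 7

Answer: 6, 5, 1, 8, 0, 4, 3, 2, 7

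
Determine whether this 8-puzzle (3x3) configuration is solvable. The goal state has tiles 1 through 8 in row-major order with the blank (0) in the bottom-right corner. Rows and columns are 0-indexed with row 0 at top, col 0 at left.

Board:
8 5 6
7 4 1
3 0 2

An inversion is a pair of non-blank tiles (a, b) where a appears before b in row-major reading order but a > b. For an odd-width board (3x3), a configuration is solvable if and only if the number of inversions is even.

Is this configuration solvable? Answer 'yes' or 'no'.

Answer: no

Derivation:
Inversions (pairs i<j in row-major order where tile[i] > tile[j] > 0): 23
23 is odd, so the puzzle is not solvable.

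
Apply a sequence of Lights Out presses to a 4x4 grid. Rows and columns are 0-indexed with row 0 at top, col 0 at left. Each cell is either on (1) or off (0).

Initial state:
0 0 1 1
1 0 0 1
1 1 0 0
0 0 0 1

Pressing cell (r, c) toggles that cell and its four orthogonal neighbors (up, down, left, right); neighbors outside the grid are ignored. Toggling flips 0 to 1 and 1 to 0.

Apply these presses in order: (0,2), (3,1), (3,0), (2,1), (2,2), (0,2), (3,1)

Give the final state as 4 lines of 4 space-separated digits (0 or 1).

After press 1 at (0,2):
0 1 0 0
1 0 1 1
1 1 0 0
0 0 0 1

After press 2 at (3,1):
0 1 0 0
1 0 1 1
1 0 0 0
1 1 1 1

After press 3 at (3,0):
0 1 0 0
1 0 1 1
0 0 0 0
0 0 1 1

After press 4 at (2,1):
0 1 0 0
1 1 1 1
1 1 1 0
0 1 1 1

After press 5 at (2,2):
0 1 0 0
1 1 0 1
1 0 0 1
0 1 0 1

After press 6 at (0,2):
0 0 1 1
1 1 1 1
1 0 0 1
0 1 0 1

After press 7 at (3,1):
0 0 1 1
1 1 1 1
1 1 0 1
1 0 1 1

Answer: 0 0 1 1
1 1 1 1
1 1 0 1
1 0 1 1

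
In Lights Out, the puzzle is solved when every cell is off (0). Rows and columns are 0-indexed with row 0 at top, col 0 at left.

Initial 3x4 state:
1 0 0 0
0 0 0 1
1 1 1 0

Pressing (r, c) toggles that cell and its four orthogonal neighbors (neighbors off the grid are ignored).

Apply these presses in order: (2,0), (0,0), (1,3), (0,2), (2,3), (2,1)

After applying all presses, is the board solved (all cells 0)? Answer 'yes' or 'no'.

Answer: no

Derivation:
After press 1 at (2,0):
1 0 0 0
1 0 0 1
0 0 1 0

After press 2 at (0,0):
0 1 0 0
0 0 0 1
0 0 1 0

After press 3 at (1,3):
0 1 0 1
0 0 1 0
0 0 1 1

After press 4 at (0,2):
0 0 1 0
0 0 0 0
0 0 1 1

After press 5 at (2,3):
0 0 1 0
0 0 0 1
0 0 0 0

After press 6 at (2,1):
0 0 1 0
0 1 0 1
1 1 1 0

Lights still on: 6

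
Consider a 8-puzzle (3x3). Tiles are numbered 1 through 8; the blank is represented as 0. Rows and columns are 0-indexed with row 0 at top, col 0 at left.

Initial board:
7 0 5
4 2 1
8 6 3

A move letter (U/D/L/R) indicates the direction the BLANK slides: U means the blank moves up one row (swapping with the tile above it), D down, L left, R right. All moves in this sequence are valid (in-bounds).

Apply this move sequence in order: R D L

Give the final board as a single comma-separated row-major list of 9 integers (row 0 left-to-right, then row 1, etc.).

After move 1 (R):
7 5 0
4 2 1
8 6 3

After move 2 (D):
7 5 1
4 2 0
8 6 3

After move 3 (L):
7 5 1
4 0 2
8 6 3

Answer: 7, 5, 1, 4, 0, 2, 8, 6, 3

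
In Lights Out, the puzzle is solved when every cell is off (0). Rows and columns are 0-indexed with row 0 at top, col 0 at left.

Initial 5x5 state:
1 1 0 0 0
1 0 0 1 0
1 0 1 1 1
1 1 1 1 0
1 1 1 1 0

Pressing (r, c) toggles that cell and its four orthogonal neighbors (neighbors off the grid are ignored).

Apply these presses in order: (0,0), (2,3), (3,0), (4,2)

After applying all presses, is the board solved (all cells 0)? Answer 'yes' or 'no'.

After press 1 at (0,0):
0 0 0 0 0
0 0 0 1 0
1 0 1 1 1
1 1 1 1 0
1 1 1 1 0

After press 2 at (2,3):
0 0 0 0 0
0 0 0 0 0
1 0 0 0 0
1 1 1 0 0
1 1 1 1 0

After press 3 at (3,0):
0 0 0 0 0
0 0 0 0 0
0 0 0 0 0
0 0 1 0 0
0 1 1 1 0

After press 4 at (4,2):
0 0 0 0 0
0 0 0 0 0
0 0 0 0 0
0 0 0 0 0
0 0 0 0 0

Lights still on: 0

Answer: yes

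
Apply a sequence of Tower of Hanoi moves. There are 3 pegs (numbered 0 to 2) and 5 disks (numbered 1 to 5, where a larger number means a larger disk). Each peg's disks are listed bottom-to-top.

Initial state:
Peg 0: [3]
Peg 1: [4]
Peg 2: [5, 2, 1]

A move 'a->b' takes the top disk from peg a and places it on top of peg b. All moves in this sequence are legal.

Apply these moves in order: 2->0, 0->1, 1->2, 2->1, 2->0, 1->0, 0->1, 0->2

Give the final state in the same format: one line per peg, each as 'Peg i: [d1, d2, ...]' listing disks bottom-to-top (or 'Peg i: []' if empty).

After move 1 (2->0):
Peg 0: [3, 1]
Peg 1: [4]
Peg 2: [5, 2]

After move 2 (0->1):
Peg 0: [3]
Peg 1: [4, 1]
Peg 2: [5, 2]

After move 3 (1->2):
Peg 0: [3]
Peg 1: [4]
Peg 2: [5, 2, 1]

After move 4 (2->1):
Peg 0: [3]
Peg 1: [4, 1]
Peg 2: [5, 2]

After move 5 (2->0):
Peg 0: [3, 2]
Peg 1: [4, 1]
Peg 2: [5]

After move 6 (1->0):
Peg 0: [3, 2, 1]
Peg 1: [4]
Peg 2: [5]

After move 7 (0->1):
Peg 0: [3, 2]
Peg 1: [4, 1]
Peg 2: [5]

After move 8 (0->2):
Peg 0: [3]
Peg 1: [4, 1]
Peg 2: [5, 2]

Answer: Peg 0: [3]
Peg 1: [4, 1]
Peg 2: [5, 2]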